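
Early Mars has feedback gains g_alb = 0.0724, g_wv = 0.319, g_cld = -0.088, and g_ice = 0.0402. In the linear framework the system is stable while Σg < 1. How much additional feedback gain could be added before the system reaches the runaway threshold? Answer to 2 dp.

Current total gain = 0.0724 + 0.319 − 0.088 + 0.0402 = 0.3436.
Margin to runaway = 1 − 0.3436 = 0.66.

0.66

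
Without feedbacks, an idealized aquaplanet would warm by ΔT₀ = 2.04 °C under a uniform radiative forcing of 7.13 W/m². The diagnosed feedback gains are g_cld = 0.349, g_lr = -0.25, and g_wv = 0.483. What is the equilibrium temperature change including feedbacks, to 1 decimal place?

4.9 °C

Total gain g = 0.349 − 0.25 + 0.483 = 0.582.
Amplification A = 1/(1 − 0.582) = 2.392.
ΔT = 2.04 × 2.392 = 4.9 °C.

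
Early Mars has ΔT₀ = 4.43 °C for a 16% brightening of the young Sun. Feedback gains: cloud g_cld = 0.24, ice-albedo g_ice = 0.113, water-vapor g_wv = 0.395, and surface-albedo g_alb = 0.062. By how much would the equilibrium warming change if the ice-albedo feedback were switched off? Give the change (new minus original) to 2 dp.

-8.70 °C

Original: g = 0.81, ΔT = 4.43/(1−0.81) = 23.3158 °C.
Without ice-albedo: g' = 0.697, ΔT' = 4.43/(1−0.697) = 14.6205 °C.
Change = 14.6205 − 23.3158 = -8.70 °C.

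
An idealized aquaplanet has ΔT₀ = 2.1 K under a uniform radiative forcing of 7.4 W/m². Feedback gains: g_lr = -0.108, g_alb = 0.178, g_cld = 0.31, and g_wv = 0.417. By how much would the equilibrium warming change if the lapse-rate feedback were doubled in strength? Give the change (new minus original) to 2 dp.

-3.59 K

Original: g = 0.797, ΔT = 2.1/(1−0.797) = 10.3448 K.
With doubled lapse-rate: g' = 0.689, ΔT' = 2.1/(1−0.689) = 6.7524 K.
Change = 6.7524 − 10.3448 = -3.59 K.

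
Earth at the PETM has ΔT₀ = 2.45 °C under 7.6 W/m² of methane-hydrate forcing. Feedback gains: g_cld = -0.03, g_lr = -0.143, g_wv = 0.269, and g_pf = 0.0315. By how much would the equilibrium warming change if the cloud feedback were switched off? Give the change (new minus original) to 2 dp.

0.10 °C

Original: g = 0.1275, ΔT = 2.45/(1−0.1275) = 2.8080 °C.
Without cloud: g' = 0.1575, ΔT' = 2.45/(1−0.1575) = 2.9080 °C.
Change = 2.9080 − 2.8080 = 0.10 °C.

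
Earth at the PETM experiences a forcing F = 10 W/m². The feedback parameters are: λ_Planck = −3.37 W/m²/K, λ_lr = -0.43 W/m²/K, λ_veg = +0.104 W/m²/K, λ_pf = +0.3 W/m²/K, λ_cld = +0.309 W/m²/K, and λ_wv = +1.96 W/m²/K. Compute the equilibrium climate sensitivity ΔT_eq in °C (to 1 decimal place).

Net feedback parameter λ = (−3.37) + (-0.43) + (+0.104) + (+0.3) + (+0.309) + (+1.96) = -1.127 W/m²/K.
ΔT = −F/λ = −10/(-1.127) = 8.9 °C.

8.9 °C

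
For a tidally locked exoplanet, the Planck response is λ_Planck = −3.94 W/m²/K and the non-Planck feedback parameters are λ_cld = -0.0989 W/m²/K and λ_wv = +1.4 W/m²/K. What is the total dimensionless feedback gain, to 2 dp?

Convert to gains: g_cld = -0.0989/3.94 = -0.0251; g_wv = 1.4/3.94 = 0.3553.
Total gain g = 0.3302.

0.33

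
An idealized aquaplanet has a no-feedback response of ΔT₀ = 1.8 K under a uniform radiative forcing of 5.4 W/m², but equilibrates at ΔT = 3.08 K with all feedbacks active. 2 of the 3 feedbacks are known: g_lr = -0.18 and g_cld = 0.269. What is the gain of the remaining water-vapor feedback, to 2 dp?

0.33

Amplification A = ΔT/ΔT₀ = 3.08/1.8 = 1.711.
Total gain g = 1 − 1/A = 1 − 1/1.711 = 0.4155.
Known gains sum to -0.18 + 0.269 = 0.089.
g_wv = 0.4155 − 0.089 = 0.33.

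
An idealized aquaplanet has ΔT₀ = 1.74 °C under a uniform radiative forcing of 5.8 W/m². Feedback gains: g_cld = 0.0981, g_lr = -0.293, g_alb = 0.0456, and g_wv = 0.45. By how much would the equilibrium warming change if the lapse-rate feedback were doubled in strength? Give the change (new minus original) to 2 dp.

-0.73 °C

Original: g = 0.3007, ΔT = 1.74/(1−0.3007) = 2.4882 °C.
With doubled lapse-rate: g' = 0.0077, ΔT' = 1.74/(1−0.0077) = 1.7535 °C.
Change = 1.7535 − 2.4882 = -0.73 °C.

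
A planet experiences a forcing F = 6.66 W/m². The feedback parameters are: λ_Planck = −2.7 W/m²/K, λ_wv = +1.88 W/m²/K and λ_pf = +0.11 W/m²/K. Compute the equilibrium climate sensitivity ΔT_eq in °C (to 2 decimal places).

Net feedback parameter λ = (−2.7) + (+1.88) + (+0.11) = -0.71 W/m²/K.
ΔT = −F/λ = −6.66/(-0.71) = 9.38 °C.

9.38 °C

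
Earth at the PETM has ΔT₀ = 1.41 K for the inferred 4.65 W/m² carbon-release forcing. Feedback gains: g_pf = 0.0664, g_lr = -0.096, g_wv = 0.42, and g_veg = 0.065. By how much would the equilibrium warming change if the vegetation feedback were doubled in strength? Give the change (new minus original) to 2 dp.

0.35 K

Original: g = 0.4554, ΔT = 1.41/(1−0.4554) = 2.5891 K.
With doubled vegetation: g' = 0.5204, ΔT' = 1.41/(1−0.5204) = 2.9399 K.
Change = 2.9399 − 2.5891 = 0.35 K.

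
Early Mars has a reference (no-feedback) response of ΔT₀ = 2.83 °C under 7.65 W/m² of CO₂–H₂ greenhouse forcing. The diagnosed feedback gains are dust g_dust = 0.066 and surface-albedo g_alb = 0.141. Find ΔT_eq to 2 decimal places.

Total gain g = 0.066 + 0.141 = 0.207.
Amplification A = 1/(1 − 0.207) = 1.261.
ΔT = 2.83 × 1.261 = 3.57 °C.

3.57 °C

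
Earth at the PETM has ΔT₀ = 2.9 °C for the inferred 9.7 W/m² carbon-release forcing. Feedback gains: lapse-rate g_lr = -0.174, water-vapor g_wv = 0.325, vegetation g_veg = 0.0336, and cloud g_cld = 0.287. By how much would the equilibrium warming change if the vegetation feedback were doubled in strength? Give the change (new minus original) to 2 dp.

Original: g = 0.4716, ΔT = 2.9/(1−0.4716) = 5.4883 °C.
With doubled vegetation: g' = 0.5052, ΔT' = 2.9/(1−0.5052) = 5.8610 °C.
Change = 5.8610 − 5.4883 = 0.37 °C.

0.37 °C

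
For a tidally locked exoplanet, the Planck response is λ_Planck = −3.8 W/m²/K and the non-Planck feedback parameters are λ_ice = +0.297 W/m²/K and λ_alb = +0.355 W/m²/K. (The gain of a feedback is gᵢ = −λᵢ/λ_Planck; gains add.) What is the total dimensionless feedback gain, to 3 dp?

Convert to gains: g_ice = 0.297/3.8 = 0.07816; g_alb = 0.355/3.8 = 0.09342.
Total gain g = 0.17158.

0.172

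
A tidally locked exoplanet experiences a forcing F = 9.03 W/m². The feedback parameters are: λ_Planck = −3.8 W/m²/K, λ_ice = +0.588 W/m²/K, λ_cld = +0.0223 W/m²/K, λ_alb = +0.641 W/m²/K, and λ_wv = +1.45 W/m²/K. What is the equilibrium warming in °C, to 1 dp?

Net feedback parameter λ = (−3.8) + (+0.588) + (+0.0223) + (+0.641) + (+1.45) = -1.0987 W/m²/K.
ΔT = −F/λ = −9.03/(-1.0987) = 8.2 °C.

8.2 °C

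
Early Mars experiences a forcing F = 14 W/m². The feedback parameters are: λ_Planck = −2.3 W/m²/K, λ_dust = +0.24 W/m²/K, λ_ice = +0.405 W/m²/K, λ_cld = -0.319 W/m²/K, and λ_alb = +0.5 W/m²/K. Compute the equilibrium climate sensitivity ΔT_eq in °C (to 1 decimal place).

9.5 °C

Net feedback parameter λ = (−2.3) + (+0.24) + (+0.405) + (-0.319) + (+0.5) = -1.474 W/m²/K.
ΔT = −F/λ = −14/(-1.474) = 9.5 °C.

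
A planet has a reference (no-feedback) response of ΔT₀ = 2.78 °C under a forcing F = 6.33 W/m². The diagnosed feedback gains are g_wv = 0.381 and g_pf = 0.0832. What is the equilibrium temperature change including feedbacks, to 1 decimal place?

5.2 °C

Total gain g = 0.381 + 0.0832 = 0.4642.
Amplification A = 1/(1 − 0.4642) = 1.866.
ΔT = 2.78 × 1.866 = 5.2 °C.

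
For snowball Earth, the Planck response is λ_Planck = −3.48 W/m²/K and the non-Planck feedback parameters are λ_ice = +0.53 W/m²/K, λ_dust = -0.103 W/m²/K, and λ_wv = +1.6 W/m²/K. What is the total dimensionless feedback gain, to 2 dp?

Convert to gains: g_ice = 0.53/3.48 = 0.1523; g_dust = -0.103/3.48 = -0.0296; g_wv = 1.6/3.48 = 0.4598.
Total gain g = 0.5825.

0.58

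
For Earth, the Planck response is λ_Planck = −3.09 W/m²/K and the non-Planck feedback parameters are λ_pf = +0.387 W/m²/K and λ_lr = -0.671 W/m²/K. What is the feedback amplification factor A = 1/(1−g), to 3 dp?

Convert to gains: g_pf = 0.387/3.09 = 0.1252; g_lr = -0.671/3.09 = -0.2172.
Total gain g = -0.092.
A = 1/(1 + 0.092) = 0.916.

0.916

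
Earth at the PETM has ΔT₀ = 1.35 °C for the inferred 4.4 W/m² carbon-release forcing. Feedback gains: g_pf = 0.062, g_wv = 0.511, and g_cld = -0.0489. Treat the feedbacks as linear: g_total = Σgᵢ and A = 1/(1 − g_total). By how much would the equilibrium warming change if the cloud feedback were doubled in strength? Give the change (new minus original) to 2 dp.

-0.26 °C

Original: g = 0.5241, ΔT = 1.35/(1−0.5241) = 2.8367 °C.
With doubled cloud: g' = 0.4752, ΔT' = 1.35/(1−0.4752) = 2.5724 °C.
Change = 2.5724 − 2.8367 = -0.26 °C.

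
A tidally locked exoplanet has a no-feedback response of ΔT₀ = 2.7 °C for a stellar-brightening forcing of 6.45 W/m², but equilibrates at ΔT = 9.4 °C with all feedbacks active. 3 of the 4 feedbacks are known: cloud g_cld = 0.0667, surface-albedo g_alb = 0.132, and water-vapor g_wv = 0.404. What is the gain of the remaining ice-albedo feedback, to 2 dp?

0.11

Amplification A = ΔT/ΔT₀ = 9.4/2.7 = 3.481.
Total gain g = 1 − 1/A = 1 − 1/3.481 = 0.7127.
Known gains sum to 0.0667 + 0.132 + 0.404 = 0.6027.
g_ice = 0.7127 − 0.6027 = 0.11.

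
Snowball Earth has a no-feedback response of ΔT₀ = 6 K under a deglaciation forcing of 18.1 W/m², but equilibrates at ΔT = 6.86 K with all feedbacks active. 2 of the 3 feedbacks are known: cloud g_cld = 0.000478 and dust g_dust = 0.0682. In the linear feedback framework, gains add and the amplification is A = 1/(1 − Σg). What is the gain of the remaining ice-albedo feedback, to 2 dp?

Amplification A = ΔT/ΔT₀ = 6.86/6 = 1.143.
Total gain g = 1 − 1/A = 1 − 1/1.143 = 0.1251.
Known gains sum to 0.000478 + 0.0682 = 0.068678.
g_ice = 0.1251 − 0.068678 = 0.06.

0.06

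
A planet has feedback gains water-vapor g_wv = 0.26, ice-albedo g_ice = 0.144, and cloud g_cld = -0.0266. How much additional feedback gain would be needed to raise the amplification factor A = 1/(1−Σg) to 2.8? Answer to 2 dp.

0.27

Current total gain = 0.3774.
Target gain for A = 2.8: g* = 1 − 1/2.8 = 0.6429.
Additional gain needed = 0.6429 − 0.3774 = 0.27.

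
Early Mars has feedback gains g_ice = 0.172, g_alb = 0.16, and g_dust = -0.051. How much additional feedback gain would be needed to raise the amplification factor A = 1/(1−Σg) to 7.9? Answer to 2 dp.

0.59

Current total gain = 0.281.
Target gain for A = 7.9: g* = 1 − 1/7.9 = 0.8734.
Additional gain needed = 0.8734 − 0.281 = 0.59.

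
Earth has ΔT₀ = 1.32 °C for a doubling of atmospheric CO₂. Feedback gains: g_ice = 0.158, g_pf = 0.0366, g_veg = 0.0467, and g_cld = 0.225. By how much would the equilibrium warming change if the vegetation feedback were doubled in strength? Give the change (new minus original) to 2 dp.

0.24 °C

Original: g = 0.4663, ΔT = 1.32/(1−0.4663) = 2.4733 °C.
With doubled vegetation: g' = 0.513, ΔT' = 1.32/(1−0.513) = 2.7105 °C.
Change = 2.7105 − 2.4733 = 0.24 °C.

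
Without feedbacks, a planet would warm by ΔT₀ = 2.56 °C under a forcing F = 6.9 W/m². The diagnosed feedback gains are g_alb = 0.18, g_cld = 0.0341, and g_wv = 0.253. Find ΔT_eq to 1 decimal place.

4.8 °C

Total gain g = 0.18 + 0.0341 + 0.253 = 0.4671.
Amplification A = 1/(1 − 0.4671) = 1.877.
ΔT = 2.56 × 1.877 = 4.8 °C.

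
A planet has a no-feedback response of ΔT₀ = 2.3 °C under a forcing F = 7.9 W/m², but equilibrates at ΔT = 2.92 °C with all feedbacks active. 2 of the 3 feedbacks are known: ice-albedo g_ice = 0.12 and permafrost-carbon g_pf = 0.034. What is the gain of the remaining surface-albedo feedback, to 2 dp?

0.06

Amplification A = ΔT/ΔT₀ = 2.92/2.3 = 1.27.
Total gain g = 1 − 1/A = 1 − 1/1.27 = 0.2126.
Known gains sum to 0.12 + 0.034 = 0.154.
g_alb = 0.2126 − 0.154 = 0.06.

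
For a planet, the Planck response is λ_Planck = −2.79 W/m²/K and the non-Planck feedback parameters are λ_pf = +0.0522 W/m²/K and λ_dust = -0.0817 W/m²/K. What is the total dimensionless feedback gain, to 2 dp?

-0.01

Convert to gains: g_pf = 0.0522/2.79 = 0.01871; g_dust = -0.0817/2.79 = -0.02928.
Total gain g = -0.01057.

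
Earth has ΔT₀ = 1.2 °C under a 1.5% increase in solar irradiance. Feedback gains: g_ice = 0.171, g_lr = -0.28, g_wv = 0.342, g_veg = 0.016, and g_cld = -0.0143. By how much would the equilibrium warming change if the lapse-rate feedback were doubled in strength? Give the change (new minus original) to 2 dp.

-0.42 °C

Original: g = 0.2347, ΔT = 1.2/(1−0.2347) = 1.5680 °C.
With doubled lapse-rate: g' = -0.0453, ΔT' = 1.2/(1+0.0453) = 1.1480 °C.
Change = 1.1480 − 1.5680 = -0.42 °C.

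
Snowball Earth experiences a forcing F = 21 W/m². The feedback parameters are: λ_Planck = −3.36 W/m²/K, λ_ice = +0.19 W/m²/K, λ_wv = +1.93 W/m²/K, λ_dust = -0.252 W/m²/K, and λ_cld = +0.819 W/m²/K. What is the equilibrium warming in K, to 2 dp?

31.20 K

Net feedback parameter λ = (−3.36) + (+0.19) + (+1.93) + (-0.252) + (+0.819) = -0.673 W/m²/K.
ΔT = −F/λ = −21/(-0.673) = 31.20 K.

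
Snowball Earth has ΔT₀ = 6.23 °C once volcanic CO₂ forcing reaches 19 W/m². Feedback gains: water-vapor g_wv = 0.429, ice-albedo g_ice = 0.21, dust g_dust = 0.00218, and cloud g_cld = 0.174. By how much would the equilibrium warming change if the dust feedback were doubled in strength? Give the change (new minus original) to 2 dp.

0.40 °C

Original: g = 0.81518, ΔT = 6.23/(1−0.81518) = 33.7085 °C.
With doubled dust: g' = 0.81736, ΔT' = 6.23/(1−0.81736) = 34.1108 °C.
Change = 34.1108 − 33.7085 = 0.40 °C.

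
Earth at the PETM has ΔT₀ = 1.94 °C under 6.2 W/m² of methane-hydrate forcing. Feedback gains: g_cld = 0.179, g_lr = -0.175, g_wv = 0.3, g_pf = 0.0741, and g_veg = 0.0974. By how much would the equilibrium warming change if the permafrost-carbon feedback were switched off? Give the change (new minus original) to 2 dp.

Original: g = 0.4755, ΔT = 1.94/(1−0.4755) = 3.6988 °C.
Without permafrost-carbon: g' = 0.4014, ΔT' = 1.94/(1−0.4014) = 3.2409 °C.
Change = 3.2409 − 3.6988 = -0.46 °C.

-0.46 °C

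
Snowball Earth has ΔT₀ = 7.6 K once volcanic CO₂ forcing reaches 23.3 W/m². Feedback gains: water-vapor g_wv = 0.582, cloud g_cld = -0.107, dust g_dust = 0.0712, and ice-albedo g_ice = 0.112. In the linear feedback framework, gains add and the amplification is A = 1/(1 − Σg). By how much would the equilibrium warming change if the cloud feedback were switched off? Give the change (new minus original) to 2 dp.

10.13 K

Original: g = 0.6582, ΔT = 7.6/(1−0.6582) = 22.2352 K.
Without cloud: g' = 0.7652, ΔT' = 7.6/(1−0.7652) = 32.3680 K.
Change = 32.3680 − 22.2352 = 10.13 K.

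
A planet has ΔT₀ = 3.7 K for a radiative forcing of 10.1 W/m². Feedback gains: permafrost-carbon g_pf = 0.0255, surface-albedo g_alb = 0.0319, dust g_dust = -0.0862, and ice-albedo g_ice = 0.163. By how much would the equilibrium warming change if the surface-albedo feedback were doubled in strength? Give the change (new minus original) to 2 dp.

Original: g = 0.1342, ΔT = 3.7/(1−0.1342) = 4.2735 K.
With doubled surface-albedo: g' = 0.1661, ΔT' = 3.7/(1−0.1661) = 4.4370 K.
Change = 4.4370 − 4.2735 = 0.16 K.

0.16 K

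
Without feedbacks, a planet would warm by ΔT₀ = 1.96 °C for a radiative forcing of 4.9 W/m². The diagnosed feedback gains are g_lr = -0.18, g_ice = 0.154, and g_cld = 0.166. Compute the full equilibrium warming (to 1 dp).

Total gain g = -0.18 + 0.154 + 0.166 = 0.14.
Amplification A = 1/(1 − 0.14) = 1.163.
ΔT = 1.96 × 1.163 = 2.3 °C.

2.3 °C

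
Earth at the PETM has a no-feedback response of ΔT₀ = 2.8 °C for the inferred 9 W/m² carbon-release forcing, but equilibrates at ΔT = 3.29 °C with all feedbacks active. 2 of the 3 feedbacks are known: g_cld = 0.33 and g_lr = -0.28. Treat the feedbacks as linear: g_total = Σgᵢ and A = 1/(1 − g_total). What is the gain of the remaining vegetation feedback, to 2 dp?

0.10

Amplification A = ΔT/ΔT₀ = 3.29/2.8 = 1.175.
Total gain g = 1 − 1/A = 1 − 1/1.175 = 0.1489.
Known gains sum to 0.33 − 0.28 = 0.05.
g_veg = 0.1489 − 0.05 = 0.10.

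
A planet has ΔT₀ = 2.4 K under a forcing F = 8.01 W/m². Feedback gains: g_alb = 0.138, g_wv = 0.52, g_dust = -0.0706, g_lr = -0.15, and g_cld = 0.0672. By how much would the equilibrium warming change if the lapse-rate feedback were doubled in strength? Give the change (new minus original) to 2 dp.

Original: g = 0.5046, ΔT = 2.4/(1−0.5046) = 4.8446 K.
With doubled lapse-rate: g' = 0.3546, ΔT' = 2.4/(1−0.3546) = 3.7186 K.
Change = 3.7186 − 4.8446 = -1.13 K.

-1.13 K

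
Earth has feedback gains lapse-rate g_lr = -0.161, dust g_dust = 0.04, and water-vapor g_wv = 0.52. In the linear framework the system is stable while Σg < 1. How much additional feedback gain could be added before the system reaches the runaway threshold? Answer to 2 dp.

0.60

Current total gain = -0.161 + 0.04 + 0.52 = 0.399.
Margin to runaway = 1 − 0.399 = 0.60.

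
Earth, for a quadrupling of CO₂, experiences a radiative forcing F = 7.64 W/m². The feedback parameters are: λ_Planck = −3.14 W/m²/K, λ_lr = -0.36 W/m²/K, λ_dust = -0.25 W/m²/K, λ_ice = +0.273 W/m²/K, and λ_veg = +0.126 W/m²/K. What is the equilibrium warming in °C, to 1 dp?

Net feedback parameter λ = (−3.14) + (-0.36) + (-0.25) + (+0.273) + (+0.126) = -3.351 W/m²/K.
ΔT = −F/λ = −7.64/(-3.351) = 2.3 °C.

2.3 °C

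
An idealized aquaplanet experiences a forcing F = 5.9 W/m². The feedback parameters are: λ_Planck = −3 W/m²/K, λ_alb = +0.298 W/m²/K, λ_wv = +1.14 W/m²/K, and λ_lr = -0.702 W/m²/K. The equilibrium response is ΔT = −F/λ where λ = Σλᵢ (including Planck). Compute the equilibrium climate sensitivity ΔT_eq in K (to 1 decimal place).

2.6 K

Net feedback parameter λ = (−3) + (+0.298) + (+1.14) + (-0.702) = -2.264 W/m²/K.
ΔT = −F/λ = −5.9/(-2.264) = 2.6 K.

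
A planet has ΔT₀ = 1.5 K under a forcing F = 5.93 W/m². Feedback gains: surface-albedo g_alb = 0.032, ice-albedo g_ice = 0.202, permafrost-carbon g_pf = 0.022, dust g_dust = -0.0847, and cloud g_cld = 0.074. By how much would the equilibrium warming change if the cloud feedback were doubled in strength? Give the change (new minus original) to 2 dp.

Original: g = 0.2453, ΔT = 1.5/(1−0.2453) = 1.9875 K.
With doubled cloud: g' = 0.3193, ΔT' = 1.5/(1−0.3193) = 2.2036 K.
Change = 2.2036 − 1.9875 = 0.22 K.

0.22 K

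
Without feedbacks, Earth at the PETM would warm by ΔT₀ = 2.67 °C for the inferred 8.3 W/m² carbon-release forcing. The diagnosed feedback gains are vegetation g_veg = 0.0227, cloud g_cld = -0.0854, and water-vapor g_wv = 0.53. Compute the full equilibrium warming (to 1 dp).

5.0 °C

Total gain g = 0.0227 − 0.0854 + 0.53 = 0.4673.
Amplification A = 1/(1 − 0.4673) = 1.877.
ΔT = 2.67 × 1.877 = 5.0 °C.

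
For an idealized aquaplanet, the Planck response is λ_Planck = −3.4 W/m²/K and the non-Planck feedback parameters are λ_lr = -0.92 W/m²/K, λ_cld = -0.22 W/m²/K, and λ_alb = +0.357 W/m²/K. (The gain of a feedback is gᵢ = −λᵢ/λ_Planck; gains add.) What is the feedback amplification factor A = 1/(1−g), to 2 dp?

0.81

Convert to gains: g_lr = -0.92/3.4 = -0.2706; g_cld = -0.22/3.4 = -0.06471; g_alb = 0.357/3.4 = 0.105.
Total gain g = -0.23031.
A = 1/(1 + 0.23031) = 0.81.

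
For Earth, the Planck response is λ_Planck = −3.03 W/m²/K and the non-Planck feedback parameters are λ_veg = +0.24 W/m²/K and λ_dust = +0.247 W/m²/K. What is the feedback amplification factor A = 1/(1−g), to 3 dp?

Convert to gains: g_veg = 0.24/3.03 = 0.07921; g_dust = 0.247/3.03 = 0.08152.
Total gain g = 0.16073.
A = 1/(1 − 0.16073) = 1.192.

1.192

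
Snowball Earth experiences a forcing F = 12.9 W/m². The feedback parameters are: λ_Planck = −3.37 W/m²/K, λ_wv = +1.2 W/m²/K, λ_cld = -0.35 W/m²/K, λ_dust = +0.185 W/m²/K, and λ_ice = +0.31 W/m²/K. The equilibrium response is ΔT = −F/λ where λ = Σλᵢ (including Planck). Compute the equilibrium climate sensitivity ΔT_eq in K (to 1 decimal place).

Net feedback parameter λ = (−3.37) + (+1.2) + (-0.35) + (+0.185) + (+0.31) = -2.025 W/m²/K.
ΔT = −F/λ = −12.9/(-2.025) = 6.4 K.

6.4 K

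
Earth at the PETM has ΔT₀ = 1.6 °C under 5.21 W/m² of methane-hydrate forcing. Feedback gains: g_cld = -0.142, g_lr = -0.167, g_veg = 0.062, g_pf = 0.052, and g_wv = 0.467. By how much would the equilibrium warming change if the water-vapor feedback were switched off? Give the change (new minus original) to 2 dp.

-0.86 °C

Original: g = 0.272, ΔT = 1.6/(1−0.272) = 2.1978 °C.
Without water-vapor: g' = -0.195, ΔT' = 1.6/(1+0.195) = 1.3389 °C.
Change = 1.3389 − 2.1978 = -0.86 °C.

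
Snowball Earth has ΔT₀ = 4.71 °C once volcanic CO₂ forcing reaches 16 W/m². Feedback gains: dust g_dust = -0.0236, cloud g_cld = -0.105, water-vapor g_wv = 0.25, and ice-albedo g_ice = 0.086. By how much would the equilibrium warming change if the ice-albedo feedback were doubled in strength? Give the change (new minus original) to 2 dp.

Original: g = 0.2074, ΔT = 4.71/(1−0.2074) = 5.9425 °C.
With doubled ice-albedo: g' = 0.2934, ΔT' = 4.71/(1−0.2934) = 6.6657 °C.
Change = 6.6657 − 5.9425 = 0.72 °C.

0.72 °C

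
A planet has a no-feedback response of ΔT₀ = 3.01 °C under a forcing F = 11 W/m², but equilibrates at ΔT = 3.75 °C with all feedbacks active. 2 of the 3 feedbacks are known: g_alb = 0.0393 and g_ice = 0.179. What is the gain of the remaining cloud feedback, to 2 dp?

-0.02

Amplification A = ΔT/ΔT₀ = 3.75/3.01 = 1.246.
Total gain g = 1 − 1/A = 1 − 1/1.246 = 0.1974.
Known gains sum to 0.0393 + 0.179 = 0.2183.
g_cld = 0.1974 − 0.2183 = -0.02.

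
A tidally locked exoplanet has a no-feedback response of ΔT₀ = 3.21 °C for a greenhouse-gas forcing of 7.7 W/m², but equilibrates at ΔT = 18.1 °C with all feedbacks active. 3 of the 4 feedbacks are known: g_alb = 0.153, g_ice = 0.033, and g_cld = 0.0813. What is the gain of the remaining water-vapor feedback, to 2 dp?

0.56

Amplification A = ΔT/ΔT₀ = 18.1/3.21 = 5.639.
Total gain g = 1 − 1/A = 1 − 1/5.639 = 0.8227.
Known gains sum to 0.153 + 0.033 + 0.0813 = 0.2673.
g_wv = 0.8227 − 0.2673 = 0.56.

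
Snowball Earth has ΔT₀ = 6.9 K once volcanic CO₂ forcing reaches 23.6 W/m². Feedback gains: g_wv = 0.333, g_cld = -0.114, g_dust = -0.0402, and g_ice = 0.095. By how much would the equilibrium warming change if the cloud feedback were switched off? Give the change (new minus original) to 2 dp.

Original: g = 0.2738, ΔT = 6.9/(1−0.2738) = 9.5015 K.
Without cloud: g' = 0.3878, ΔT' = 6.9/(1−0.3878) = 11.2708 K.
Change = 11.2708 − 9.5015 = 1.77 K.

1.77 K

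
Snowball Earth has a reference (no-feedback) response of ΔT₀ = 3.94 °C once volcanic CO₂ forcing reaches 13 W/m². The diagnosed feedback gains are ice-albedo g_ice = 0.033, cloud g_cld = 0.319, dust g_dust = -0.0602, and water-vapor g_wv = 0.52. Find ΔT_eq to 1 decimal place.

Total gain g = 0.033 + 0.319 − 0.0602 + 0.52 = 0.8118.
Amplification A = 1/(1 − 0.8118) = 5.313.
ΔT = 3.94 × 5.313 = 20.9 °C.

20.9 °C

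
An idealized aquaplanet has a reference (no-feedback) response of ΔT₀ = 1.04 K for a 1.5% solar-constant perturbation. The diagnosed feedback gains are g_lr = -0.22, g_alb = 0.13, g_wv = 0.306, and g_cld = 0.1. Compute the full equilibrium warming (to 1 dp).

1.5 K

Total gain g = -0.22 + 0.13 + 0.306 + 0.1 = 0.316.
Amplification A = 1/(1 − 0.316) = 1.462.
ΔT = 1.04 × 1.462 = 1.5 K.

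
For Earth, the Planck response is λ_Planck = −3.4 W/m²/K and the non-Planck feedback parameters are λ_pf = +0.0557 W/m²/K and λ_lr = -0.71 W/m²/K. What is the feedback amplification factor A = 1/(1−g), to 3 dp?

Convert to gains: g_pf = 0.0557/3.4 = 0.01638; g_lr = -0.71/3.4 = -0.2088.
Total gain g = -0.19242.
A = 1/(1 + 0.19242) = 0.839.

0.839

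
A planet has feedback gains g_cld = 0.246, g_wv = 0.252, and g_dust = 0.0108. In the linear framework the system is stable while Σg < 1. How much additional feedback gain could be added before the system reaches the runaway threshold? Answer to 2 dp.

0.49

Current total gain = 0.246 + 0.252 + 0.0108 = 0.5088.
Margin to runaway = 1 − 0.5088 = 0.49.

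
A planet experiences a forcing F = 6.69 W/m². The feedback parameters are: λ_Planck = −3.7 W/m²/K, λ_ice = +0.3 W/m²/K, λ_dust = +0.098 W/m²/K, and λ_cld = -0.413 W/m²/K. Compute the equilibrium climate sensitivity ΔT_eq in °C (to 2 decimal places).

Net feedback parameter λ = (−3.7) + (+0.3) + (+0.098) + (-0.413) = -3.715 W/m²/K.
ΔT = −F/λ = −6.69/(-3.715) = 1.80 °C.

1.80 °C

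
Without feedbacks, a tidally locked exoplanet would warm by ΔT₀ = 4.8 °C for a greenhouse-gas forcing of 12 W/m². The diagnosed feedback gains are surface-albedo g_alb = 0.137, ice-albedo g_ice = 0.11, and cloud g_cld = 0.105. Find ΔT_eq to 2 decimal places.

7.41 °C

Total gain g = 0.137 + 0.11 + 0.105 = 0.352.
Amplification A = 1/(1 − 0.352) = 1.543.
ΔT = 4.8 × 1.543 = 7.41 °C.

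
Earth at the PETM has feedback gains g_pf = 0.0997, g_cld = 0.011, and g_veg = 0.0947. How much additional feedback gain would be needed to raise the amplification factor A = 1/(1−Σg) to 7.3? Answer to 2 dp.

0.66

Current total gain = 0.2054.
Target gain for A = 7.3: g* = 1 − 1/7.3 = 0.863.
Additional gain needed = 0.863 − 0.2054 = 0.66.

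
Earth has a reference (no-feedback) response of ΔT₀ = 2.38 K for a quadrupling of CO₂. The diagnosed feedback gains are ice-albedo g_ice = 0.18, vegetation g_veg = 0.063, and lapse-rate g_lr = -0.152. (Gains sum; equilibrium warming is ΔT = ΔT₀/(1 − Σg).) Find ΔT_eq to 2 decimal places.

2.62 K

Total gain g = 0.18 + 0.063 − 0.152 = 0.091.
Amplification A = 1/(1 − 0.091) = 1.1.
ΔT = 2.38 × 1.1 = 2.62 K.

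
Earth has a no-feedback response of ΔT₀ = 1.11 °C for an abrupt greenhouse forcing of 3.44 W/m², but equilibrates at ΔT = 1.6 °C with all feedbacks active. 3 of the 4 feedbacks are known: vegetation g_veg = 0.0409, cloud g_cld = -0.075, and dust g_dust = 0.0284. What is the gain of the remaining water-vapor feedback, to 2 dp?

0.31

Amplification A = ΔT/ΔT₀ = 1.6/1.11 = 1.441.
Total gain g = 1 − 1/A = 1 − 1/1.441 = 0.306.
Known gains sum to 0.0409 − 0.075 + 0.0284 = -0.0057.
g_wv = 0.306 + 0.0057 = 0.31.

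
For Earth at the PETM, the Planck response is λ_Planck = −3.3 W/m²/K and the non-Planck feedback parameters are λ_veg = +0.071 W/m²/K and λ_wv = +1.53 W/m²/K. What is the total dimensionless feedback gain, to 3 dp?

0.485

Convert to gains: g_veg = 0.071/3.3 = 0.02152; g_wv = 1.53/3.3 = 0.4636.
Total gain g = 0.48512.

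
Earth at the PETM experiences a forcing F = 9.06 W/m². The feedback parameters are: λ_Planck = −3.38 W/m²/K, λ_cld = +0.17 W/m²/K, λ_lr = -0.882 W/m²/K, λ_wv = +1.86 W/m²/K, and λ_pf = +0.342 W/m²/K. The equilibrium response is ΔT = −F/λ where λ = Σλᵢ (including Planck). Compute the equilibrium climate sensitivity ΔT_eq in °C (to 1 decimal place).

Net feedback parameter λ = (−3.38) + (+0.17) + (-0.882) + (+1.86) + (+0.342) = -1.89 W/m²/K.
ΔT = −F/λ = −9.06/(-1.89) = 4.8 °C.

4.8 °C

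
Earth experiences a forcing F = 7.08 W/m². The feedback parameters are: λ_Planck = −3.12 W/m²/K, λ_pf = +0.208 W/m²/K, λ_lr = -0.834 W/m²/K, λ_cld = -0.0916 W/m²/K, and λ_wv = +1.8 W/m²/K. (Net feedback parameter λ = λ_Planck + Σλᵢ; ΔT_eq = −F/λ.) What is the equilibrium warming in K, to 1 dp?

3.5 K

Net feedback parameter λ = (−3.12) + (+0.208) + (-0.834) + (-0.0916) + (+1.8) = -2.0376 W/m²/K.
ΔT = −F/λ = −7.08/(-2.0376) = 3.5 K.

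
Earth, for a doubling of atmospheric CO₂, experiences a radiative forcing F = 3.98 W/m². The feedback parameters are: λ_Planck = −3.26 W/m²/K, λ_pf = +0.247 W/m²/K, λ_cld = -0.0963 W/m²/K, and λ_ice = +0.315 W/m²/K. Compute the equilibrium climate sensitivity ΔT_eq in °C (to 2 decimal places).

Net feedback parameter λ = (−3.26) + (+0.247) + (-0.0963) + (+0.315) = -2.7943 W/m²/K.
ΔT = −F/λ = −3.98/(-2.7943) = 1.42 °C.

1.42 °C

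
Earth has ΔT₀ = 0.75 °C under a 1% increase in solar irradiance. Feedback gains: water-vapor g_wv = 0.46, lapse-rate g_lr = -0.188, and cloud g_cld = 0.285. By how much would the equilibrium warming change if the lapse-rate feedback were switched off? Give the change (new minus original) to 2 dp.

1.25 °C

Original: g = 0.557, ΔT = 0.75/(1−0.557) = 1.6930 °C.
Without lapse-rate: g' = 0.745, ΔT' = 0.75/(1−0.745) = 2.9412 °C.
Change = 2.9412 − 1.6930 = 1.25 °C.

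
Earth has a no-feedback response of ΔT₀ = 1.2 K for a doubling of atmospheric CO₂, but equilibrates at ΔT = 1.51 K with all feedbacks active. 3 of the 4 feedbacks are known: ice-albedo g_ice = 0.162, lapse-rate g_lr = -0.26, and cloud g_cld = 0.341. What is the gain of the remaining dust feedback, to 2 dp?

Amplification A = ΔT/ΔT₀ = 1.51/1.2 = 1.258.
Total gain g = 1 − 1/A = 1 − 1/1.258 = 0.2051.
Known gains sum to 0.162 − 0.26 + 0.341 = 0.243.
g_dust = 0.2051 − 0.243 = -0.04.

-0.04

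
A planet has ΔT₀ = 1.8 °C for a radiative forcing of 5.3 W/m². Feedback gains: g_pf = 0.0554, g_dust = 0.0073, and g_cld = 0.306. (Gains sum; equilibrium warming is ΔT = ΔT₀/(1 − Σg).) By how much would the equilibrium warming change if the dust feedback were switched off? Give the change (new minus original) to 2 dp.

Original: g = 0.3687, ΔT = 1.8/(1−0.3687) = 2.8513 °C.
Without dust: g' = 0.3614, ΔT' = 1.8/(1−0.3614) = 2.8187 °C.
Change = 2.8187 − 2.8513 = -0.03 °C.

-0.03 °C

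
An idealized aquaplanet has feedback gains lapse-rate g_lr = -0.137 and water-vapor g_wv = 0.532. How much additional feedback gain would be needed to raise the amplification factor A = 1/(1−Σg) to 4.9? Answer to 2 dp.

Current total gain = 0.395.
Target gain for A = 4.9: g* = 1 − 1/4.9 = 0.7959.
Additional gain needed = 0.7959 − 0.395 = 0.40.

0.40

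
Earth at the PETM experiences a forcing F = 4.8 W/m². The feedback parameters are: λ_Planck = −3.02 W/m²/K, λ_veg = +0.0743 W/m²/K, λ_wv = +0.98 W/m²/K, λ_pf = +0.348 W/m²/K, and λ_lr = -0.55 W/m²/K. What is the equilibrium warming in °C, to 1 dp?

2.2 °C

Net feedback parameter λ = (−3.02) + (+0.0743) + (+0.98) + (+0.348) + (-0.55) = -2.1677 W/m²/K.
ΔT = −F/λ = −4.8/(-2.1677) = 2.2 °C.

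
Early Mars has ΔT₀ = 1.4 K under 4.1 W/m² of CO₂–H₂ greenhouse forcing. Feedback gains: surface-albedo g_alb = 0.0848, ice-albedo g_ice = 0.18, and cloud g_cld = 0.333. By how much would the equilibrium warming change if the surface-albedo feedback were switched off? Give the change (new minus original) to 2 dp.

Original: g = 0.5978, ΔT = 1.4/(1−0.5978) = 3.4809 K.
Without surface-albedo: g' = 0.513, ΔT' = 1.4/(1−0.513) = 2.8747 K.
Change = 2.8747 − 3.4809 = -0.61 K.

-0.61 K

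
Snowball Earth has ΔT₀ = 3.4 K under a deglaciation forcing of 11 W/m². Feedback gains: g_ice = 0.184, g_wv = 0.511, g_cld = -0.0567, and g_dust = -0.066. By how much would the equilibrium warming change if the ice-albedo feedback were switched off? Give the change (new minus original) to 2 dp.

Original: g = 0.5723, ΔT = 3.4/(1−0.5723) = 7.9495 K.
Without ice-albedo: g' = 0.3883, ΔT' = 3.4/(1−0.3883) = 5.5583 K.
Change = 5.5583 − 7.9495 = -2.39 K.

-2.39 K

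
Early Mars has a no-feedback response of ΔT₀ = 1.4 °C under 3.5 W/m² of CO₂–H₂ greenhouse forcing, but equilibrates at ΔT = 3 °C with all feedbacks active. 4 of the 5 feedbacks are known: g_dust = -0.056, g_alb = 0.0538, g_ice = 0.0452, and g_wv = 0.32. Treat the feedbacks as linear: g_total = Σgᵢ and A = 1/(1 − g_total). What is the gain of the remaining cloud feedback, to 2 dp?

0.17

Amplification A = ΔT/ΔT₀ = 3/1.4 = 2.143.
Total gain g = 1 − 1/A = 1 − 1/2.143 = 0.5334.
Known gains sum to -0.056 + 0.0538 + 0.0452 + 0.32 = 0.363.
g_cld = 0.5334 − 0.363 = 0.17.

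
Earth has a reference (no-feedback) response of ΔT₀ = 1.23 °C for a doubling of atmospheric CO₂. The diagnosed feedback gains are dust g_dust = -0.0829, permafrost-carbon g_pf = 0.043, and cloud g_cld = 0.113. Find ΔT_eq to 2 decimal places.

1.33 °C

Total gain g = -0.0829 + 0.043 + 0.113 = 0.0731.
Amplification A = 1/(1 − 0.0731) = 1.079.
ΔT = 1.23 × 1.079 = 1.33 °C.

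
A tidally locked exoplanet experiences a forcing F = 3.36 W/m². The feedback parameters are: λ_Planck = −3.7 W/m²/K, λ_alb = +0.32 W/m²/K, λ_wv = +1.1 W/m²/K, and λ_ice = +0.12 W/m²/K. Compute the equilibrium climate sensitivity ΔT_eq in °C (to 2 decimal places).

1.56 °C

Net feedback parameter λ = (−3.7) + (+0.32) + (+1.1) + (+0.12) = -2.16 W/m²/K.
ΔT = −F/λ = −3.36/(-2.16) = 1.56 °C.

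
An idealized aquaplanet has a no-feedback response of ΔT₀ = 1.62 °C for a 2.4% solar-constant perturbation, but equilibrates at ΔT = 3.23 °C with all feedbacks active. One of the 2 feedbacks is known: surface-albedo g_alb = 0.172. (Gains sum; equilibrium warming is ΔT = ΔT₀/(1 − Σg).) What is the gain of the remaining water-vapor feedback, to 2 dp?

Amplification A = ΔT/ΔT₀ = 3.23/1.62 = 1.994.
Total gain g = 1 − 1/A = 1 − 1/1.994 = 0.4985.
The known gain is 0.172.
g_wv = 0.4985 − 0.172 = 0.33.

0.33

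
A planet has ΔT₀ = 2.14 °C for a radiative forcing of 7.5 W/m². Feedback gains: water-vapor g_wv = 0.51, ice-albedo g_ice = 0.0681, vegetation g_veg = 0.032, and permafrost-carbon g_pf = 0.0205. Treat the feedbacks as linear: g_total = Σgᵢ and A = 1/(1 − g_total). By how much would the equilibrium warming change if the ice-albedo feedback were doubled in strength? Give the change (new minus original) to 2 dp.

Original: g = 0.6306, ΔT = 2.14/(1−0.6306) = 5.7932 °C.
With doubled ice-albedo: g' = 0.6987, ΔT' = 2.14/(1−0.6987) = 7.1026 °C.
Change = 7.1026 − 5.7932 = 1.31 °C.

1.31 °C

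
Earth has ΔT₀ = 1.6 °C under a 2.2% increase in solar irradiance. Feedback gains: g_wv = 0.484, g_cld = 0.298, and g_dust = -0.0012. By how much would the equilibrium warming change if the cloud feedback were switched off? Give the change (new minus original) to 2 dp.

Original: g = 0.7808, ΔT = 1.6/(1−0.7808) = 7.2993 °C.
Without cloud: g' = 0.4828, ΔT' = 1.6/(1−0.4828) = 3.0936 °C.
Change = 3.0936 − 7.2993 = -4.21 °C.

-4.21 °C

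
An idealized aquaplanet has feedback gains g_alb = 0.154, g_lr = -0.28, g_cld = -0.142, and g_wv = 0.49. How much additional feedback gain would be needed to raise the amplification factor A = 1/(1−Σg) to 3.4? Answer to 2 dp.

Current total gain = 0.222.
Target gain for A = 3.4: g* = 1 − 1/3.4 = 0.7059.
Additional gain needed = 0.7059 − 0.222 = 0.48.

0.48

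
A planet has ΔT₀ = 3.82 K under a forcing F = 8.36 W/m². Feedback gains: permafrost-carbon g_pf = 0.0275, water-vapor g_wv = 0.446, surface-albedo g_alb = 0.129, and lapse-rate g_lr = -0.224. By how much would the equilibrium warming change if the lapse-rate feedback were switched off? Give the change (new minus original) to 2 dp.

Original: g = 0.3785, ΔT = 3.82/(1−0.3785) = 6.1464 K.
Without lapse-rate: g' = 0.6025, ΔT' = 3.82/(1−0.6025) = 9.6101 K.
Change = 9.6101 − 6.1464 = 3.46 K.

3.46 K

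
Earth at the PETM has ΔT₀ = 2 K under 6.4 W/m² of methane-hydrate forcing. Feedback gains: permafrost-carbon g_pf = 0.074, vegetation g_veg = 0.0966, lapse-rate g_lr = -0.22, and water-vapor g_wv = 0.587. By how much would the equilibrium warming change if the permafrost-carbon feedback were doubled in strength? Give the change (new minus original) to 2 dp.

0.82 K

Original: g = 0.5376, ΔT = 2/(1−0.5376) = 4.3253 K.
With doubled permafrost-carbon: g' = 0.6116, ΔT' = 2/(1−0.6116) = 5.1493 K.
Change = 5.1493 − 4.3253 = 0.82 K.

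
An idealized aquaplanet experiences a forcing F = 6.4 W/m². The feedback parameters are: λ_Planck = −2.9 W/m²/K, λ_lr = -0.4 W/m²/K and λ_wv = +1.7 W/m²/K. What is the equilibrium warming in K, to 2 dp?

Net feedback parameter λ = (−2.9) + (-0.4) + (+1.7) = -1.6 W/m²/K.
ΔT = −F/λ = −6.4/(-1.6) = 4.00 K.

4.00 K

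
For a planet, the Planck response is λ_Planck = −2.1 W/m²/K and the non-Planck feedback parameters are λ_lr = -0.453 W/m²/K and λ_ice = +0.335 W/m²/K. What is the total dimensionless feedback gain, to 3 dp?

-0.056

Convert to gains: g_lr = -0.453/2.1 = -0.2157; g_ice = 0.335/2.1 = 0.1595.
Total gain g = -0.0562.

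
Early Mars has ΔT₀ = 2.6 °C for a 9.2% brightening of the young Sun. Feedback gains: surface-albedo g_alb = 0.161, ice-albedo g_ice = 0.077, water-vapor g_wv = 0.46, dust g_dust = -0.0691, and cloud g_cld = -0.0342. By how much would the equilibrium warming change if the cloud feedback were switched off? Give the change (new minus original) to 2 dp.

Original: g = 0.5947, ΔT = 2.6/(1−0.5947) = 6.4150 °C.
Without cloud: g' = 0.6289, ΔT' = 2.6/(1−0.6289) = 7.0062 °C.
Change = 7.0062 − 6.4150 = 0.59 °C.

0.59 °C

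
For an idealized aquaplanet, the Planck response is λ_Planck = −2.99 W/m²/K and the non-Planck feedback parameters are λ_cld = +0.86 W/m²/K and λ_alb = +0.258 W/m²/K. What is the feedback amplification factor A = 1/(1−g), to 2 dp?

1.60

Convert to gains: g_cld = 0.86/2.99 = 0.2876; g_alb = 0.258/2.99 = 0.08629.
Total gain g = 0.37389.
A = 1/(1 − 0.37389) = 1.60.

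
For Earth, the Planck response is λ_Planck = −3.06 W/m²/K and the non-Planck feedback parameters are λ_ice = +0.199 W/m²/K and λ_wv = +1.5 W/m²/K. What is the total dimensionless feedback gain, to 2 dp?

0.56

Convert to gains: g_ice = 0.199/3.06 = 0.06503; g_wv = 1.5/3.06 = 0.4902.
Total gain g = 0.55523.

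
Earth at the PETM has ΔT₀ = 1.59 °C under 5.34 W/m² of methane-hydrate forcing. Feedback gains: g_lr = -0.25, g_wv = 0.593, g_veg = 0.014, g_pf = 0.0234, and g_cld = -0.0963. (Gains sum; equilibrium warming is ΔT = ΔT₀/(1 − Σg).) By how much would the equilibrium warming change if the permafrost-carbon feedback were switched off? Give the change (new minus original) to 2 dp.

-0.07 °C

Original: g = 0.2841, ΔT = 1.59/(1−0.2841) = 2.2210 °C.
Without permafrost-carbon: g' = 0.2607, ΔT' = 1.59/(1−0.2607) = 2.1507 °C.
Change = 2.1507 − 2.2210 = -0.07 °C.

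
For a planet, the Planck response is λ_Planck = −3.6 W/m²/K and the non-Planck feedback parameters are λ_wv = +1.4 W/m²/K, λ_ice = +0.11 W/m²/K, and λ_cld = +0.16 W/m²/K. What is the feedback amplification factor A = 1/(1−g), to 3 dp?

1.865

Convert to gains: g_wv = 1.4/3.6 = 0.3889; g_ice = 0.11/3.6 = 0.03056; g_cld = 0.16/3.6 = 0.04444.
Total gain g = 0.4639.
A = 1/(1 − 0.4639) = 1.865.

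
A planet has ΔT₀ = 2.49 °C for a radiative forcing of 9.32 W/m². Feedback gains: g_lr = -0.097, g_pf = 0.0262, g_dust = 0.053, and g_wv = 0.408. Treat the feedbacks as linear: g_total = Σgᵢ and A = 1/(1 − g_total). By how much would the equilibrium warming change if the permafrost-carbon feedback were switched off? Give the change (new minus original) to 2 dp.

-0.17 °C

Original: g = 0.3902, ΔT = 2.49/(1−0.3902) = 4.0833 °C.
Without permafrost-carbon: g' = 0.364, ΔT' = 2.49/(1−0.364) = 3.9151 °C.
Change = 3.9151 − 4.0833 = -0.17 °C.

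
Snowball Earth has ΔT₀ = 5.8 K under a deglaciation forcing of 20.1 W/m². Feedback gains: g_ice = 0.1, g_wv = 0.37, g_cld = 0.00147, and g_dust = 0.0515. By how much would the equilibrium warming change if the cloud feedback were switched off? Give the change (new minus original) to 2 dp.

-0.04 K

Original: g = 0.52297, ΔT = 5.8/(1−0.52297) = 12.1586 K.
Without cloud: g' = 0.5215, ΔT' = 5.8/(1−0.5215) = 12.1212 K.
Change = 12.1212 − 12.1586 = -0.04 K.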